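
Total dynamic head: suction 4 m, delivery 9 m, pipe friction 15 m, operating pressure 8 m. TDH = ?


TDH = Hs + Hd + hf + Hp = 4 + 9 + 15 + 8 = 36

36 m


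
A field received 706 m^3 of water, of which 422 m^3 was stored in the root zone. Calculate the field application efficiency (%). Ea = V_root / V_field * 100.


Ea = V_root / V_field * 100 = 422 / 706 * 100 = 59.7734%

59.7734 %


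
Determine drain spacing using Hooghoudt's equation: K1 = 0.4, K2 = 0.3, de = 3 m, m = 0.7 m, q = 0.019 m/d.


S^2 = 8*K2*de*m/q + 4*K1*m^2/q
S^2 = 8*0.3*3*0.7/0.019 + 4*0.4*0.7^2/0.019
S = sqrt(306.5263)

17.5079 m


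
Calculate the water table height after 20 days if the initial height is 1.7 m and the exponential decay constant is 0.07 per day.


m = m0 * exp(-k*t)
m = 1.7 * exp(-0.07 * 20)
m = 1.7 * exp(-1.4000)

0.4192 m


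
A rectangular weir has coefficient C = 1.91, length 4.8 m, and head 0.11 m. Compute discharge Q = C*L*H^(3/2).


Q = C * L * H^(3/2) = 1.91 * 4.8 * 0.11^1.5 = 1.91 * 4.8 * 0.036483

0.3345 m^3/s


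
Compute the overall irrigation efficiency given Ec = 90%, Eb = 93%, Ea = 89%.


Ec = 0.9, Eb = 0.93, Ea = 0.89
E = 0.9 * 0.93 * 0.89 * 100 = 74.4930%

74.4930 %


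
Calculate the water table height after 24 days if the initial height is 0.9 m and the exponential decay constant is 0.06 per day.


m = m0 * exp(-k*t)
m = 0.9 * exp(-0.06 * 24)
m = 0.9 * exp(-1.4400)

0.2132 m


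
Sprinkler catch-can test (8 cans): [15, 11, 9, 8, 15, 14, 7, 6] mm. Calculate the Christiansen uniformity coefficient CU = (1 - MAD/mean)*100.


mean = 10.625000 mm
MAD = 3.125000 mm
CU = (1 - 3.125000/10.625000)*100

70.5882 %


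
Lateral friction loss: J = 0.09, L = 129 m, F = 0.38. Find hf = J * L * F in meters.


hf = J * L * F = 0.09 * 129 * 0.38 = 4.4118 m

4.4118 m


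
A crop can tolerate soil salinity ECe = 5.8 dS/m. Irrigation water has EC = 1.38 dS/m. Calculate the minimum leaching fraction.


LR = ECiw / (5*ECe - ECiw)
LR = 1.38 / (5*5.8 - 1.38)
LR = 1.38 / 27.6200

0.0500


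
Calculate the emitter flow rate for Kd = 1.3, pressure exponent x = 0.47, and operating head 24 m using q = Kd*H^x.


q = Kd * H^x = 1.3 * 24^0.47 = 1.3 * 4.453478

5.7895 L/h


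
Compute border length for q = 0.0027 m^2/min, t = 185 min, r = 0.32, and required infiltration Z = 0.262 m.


L = q*t/((1+r)*Z)
L = 0.0027*185/((1+0.32)*0.262)
L = 0.4995/0.34584

1.4443 m


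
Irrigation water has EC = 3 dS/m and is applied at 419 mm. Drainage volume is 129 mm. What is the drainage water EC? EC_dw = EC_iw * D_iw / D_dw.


EC_dw = EC_iw * D_iw / D_dw
EC_dw = 3 * 419 / 129
EC_dw = 1257 / 129

9.7442 dS/m


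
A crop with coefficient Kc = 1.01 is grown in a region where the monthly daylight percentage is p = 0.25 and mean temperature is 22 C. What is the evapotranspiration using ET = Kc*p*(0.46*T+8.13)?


ET = Kc * p * (0.46*T + 8.13)
ET = 1.01 * 0.25 * (0.46*22 + 8.13)
ET = 1.01 * 0.25 * 18.2500

4.6081 mm/day


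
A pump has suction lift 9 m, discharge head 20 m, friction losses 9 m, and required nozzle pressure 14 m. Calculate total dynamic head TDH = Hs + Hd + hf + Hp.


TDH = Hs + Hd + hf + Hp = 9 + 20 + 9 + 14 = 52

52 m


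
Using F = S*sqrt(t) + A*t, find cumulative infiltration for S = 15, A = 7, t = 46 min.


F = S*sqrt(t) + A*t
F = 15*sqrt(46) + 7*46
F = 15*6.782330 + 322

423.7350 mm


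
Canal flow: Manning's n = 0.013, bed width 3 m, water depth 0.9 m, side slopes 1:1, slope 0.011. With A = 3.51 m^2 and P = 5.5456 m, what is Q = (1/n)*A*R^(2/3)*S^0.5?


R = A/P = 3.51/5.5456 = 0.632934
Q = (1/0.013) * 3.51 * 0.632934^(2/3) * 0.011^0.5

20.8753 m^3/s


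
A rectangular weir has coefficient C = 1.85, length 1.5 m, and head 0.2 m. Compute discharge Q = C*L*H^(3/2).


Q = C * L * H^(3/2) = 1.85 * 1.5 * 0.2^1.5 = 1.85 * 1.5 * 0.089443

0.2482 m^3/s


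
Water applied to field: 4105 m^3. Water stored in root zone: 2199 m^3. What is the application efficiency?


Ea = V_root / V_field * 100 = 2199 / 4105 * 100 = 53.5688%

53.5688 %


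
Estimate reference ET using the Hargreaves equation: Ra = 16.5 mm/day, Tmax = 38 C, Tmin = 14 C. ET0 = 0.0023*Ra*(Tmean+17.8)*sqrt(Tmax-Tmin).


Tmean = (Tmax + Tmin)/2 = (38 + 14)/2 = 26.0
ET0 = 0.0023 * 16.5 * (26.0 + 17.8) * sqrt(38 - 14)
ET0 = 0.0023 * 16.5 * 43.8 * 4.898979

8.1431 mm/day


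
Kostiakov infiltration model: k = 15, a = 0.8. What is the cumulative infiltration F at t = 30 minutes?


F = k * t^a = 15 * 30^0.8
F = 15 * 15.194871

227.9231 mm


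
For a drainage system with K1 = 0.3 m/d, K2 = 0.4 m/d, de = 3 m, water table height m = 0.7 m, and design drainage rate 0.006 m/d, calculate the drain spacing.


S^2 = 8*K2*de*m/q + 4*K1*m^2/q
S^2 = 8*0.4*3*0.7/0.006 + 4*0.3*0.7^2/0.006
S = sqrt(1218.0000)

34.8999 m


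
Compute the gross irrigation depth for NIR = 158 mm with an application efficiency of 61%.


Ea = 61% = 0.61
GID = NIR / Ea = 158 / 0.61 = 259.0164 mm

259.0164 mm


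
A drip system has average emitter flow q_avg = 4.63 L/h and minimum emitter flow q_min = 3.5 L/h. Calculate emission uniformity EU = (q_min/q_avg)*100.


EU = (q_min/q_avg)*100 = (3.5/4.63)*100 = 75.5940%

75.5940 %


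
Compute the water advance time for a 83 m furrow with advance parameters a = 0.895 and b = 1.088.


t = (L/a)^(1/b)
t = (83/0.895)^(1/1.088)
t = 92.737430^(1/1.088)

64.2893 min


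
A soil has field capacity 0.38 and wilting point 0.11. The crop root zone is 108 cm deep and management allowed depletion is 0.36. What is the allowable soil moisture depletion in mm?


SMD = (FC - PWP) * d * MAD * 10
SMD = (0.38 - 0.11) * 108 * 0.36 * 10
SMD = 0.2700 * 108 * 0.36 * 10

104.9760 mm


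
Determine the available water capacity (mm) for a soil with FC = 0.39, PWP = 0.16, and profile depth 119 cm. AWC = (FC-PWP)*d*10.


AWC = (FC - PWP) * d * 10
AWC = (0.39 - 0.16) * 119 * 10
AWC = 0.2300 * 119 * 10

273.7000 mm


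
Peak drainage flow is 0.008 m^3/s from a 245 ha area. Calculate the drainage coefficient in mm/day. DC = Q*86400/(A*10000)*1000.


DC = Q * 86400 / (A * 10000) * 1000
DC = 0.008 * 86400 / (245 * 10000) * 1000
DC = 691200.0000 / 2450000

0.2821 mm/day


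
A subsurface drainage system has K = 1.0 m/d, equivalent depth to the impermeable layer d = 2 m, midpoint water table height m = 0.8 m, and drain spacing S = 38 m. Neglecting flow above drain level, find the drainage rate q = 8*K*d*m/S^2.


q = 8*K*d*m/S^2
q = 8*1.0*2*0.8/38^2
q = 12.8000 / 1444

0.0089 m/d


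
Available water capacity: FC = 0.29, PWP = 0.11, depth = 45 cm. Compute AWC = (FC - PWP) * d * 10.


AWC = (FC - PWP) * d * 10
AWC = (0.29 - 0.11) * 45 * 10
AWC = 0.1800 * 45 * 10

81.0000 mm


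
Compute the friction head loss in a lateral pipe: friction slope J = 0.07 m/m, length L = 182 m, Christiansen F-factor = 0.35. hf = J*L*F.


hf = J * L * F = 0.07 * 182 * 0.35 = 4.4590 m

4.4590 m


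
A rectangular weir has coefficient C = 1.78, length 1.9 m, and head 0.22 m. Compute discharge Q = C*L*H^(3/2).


Q = C * L * H^(3/2) = 1.78 * 1.9 * 0.22^1.5 = 1.78 * 1.9 * 0.103189

0.3490 m^3/s


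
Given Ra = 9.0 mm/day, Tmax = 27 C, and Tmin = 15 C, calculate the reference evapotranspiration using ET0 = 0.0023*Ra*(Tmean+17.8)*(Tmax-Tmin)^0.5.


Tmean = (Tmax + Tmin)/2 = (27 + 15)/2 = 21.0
ET0 = 0.0023 * 9.0 * (21.0 + 17.8) * sqrt(27 - 15)
ET0 = 0.0023 * 9.0 * 38.8 * 3.464102

2.7822 mm/day


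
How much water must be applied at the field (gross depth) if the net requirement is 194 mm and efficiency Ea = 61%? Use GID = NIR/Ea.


Ea = 61% = 0.61
GID = NIR / Ea = 194 / 0.61 = 318.0328 mm

318.0328 mm


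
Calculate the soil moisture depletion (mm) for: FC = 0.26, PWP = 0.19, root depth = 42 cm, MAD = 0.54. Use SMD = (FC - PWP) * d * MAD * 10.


SMD = (FC - PWP) * d * MAD * 10
SMD = (0.26 - 0.19) * 42 * 0.54 * 10
SMD = 0.0700 * 42 * 0.54 * 10

15.8760 mm


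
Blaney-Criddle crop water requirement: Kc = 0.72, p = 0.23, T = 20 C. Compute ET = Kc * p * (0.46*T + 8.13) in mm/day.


ET = Kc * p * (0.46*T + 8.13)
ET = 0.72 * 0.23 * (0.46*20 + 8.13)
ET = 0.72 * 0.23 * 17.3300

2.8698 mm/day


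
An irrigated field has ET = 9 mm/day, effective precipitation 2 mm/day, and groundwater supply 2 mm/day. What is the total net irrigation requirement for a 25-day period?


Daily deficit = ET - Pe - GW = 9 - 2 - 2 = 5 mm/day
NIR = 5 * 25 = 125 mm

125.0000 mm


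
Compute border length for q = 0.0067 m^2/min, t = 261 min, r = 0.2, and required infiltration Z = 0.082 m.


L = q*t/((1+r)*Z)
L = 0.0067*261/((1+0.2)*0.082)
L = 1.7487/0.0984

17.7713 m


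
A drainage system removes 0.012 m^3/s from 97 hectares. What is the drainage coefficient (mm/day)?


DC = Q * 86400 / (A * 10000) * 1000
DC = 0.012 * 86400 / (97 * 10000) * 1000
DC = 1036800.0000 / 970000

1.0689 mm/day


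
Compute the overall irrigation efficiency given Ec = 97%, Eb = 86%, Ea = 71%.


Ec = 0.97, Eb = 0.86, Ea = 0.71
E = 0.97 * 0.86 * 0.71 * 100 = 59.2282%

59.2282 %


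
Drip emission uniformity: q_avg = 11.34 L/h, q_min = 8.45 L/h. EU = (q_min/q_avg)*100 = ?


EU = (q_min/q_avg)*100 = (8.45/11.34)*100 = 74.5150%

74.5150 %


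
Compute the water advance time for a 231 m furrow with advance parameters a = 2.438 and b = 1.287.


t = (L/a)^(1/b)
t = (231/2.438)^(1/1.287)
t = 94.749795^(1/1.287)

34.3402 min


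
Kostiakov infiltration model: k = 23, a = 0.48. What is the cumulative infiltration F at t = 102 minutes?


F = k * t^a = 23 * 102^0.48
F = 23 * 9.207211

211.7659 mm


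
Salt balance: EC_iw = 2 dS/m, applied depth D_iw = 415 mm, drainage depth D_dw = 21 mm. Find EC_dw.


EC_dw = EC_iw * D_iw / D_dw
EC_dw = 2 * 415 / 21
EC_dw = 830 / 21

39.5238 dS/m


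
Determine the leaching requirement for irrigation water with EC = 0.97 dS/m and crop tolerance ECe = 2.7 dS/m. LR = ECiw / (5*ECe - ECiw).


LR = ECiw / (5*ECe - ECiw)
LR = 0.97 / (5*2.7 - 0.97)
LR = 0.97 / 12.5300

0.0774


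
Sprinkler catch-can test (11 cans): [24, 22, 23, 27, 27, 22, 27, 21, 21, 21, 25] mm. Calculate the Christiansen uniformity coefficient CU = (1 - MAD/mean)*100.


mean = 23.636364 mm
MAD = 2.148760 mm
CU = (1 - 2.148760/23.636364)*100

90.9091 %


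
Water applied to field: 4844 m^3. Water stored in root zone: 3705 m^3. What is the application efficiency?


Ea = V_root / V_field * 100 = 3705 / 4844 * 100 = 76.4864%

76.4864 %


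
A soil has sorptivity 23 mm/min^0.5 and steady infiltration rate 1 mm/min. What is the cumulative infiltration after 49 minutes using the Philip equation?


F = S*sqrt(t) + A*t
F = 23*sqrt(49) + 1*49
F = 23*7.000000 + 49

210.0000 mm


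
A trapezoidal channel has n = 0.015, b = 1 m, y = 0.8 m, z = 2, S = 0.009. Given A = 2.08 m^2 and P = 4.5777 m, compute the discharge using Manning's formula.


R = A/P = 2.08/4.5777 = 0.454377
Q = (1/0.015) * 2.08 * 0.454377^(2/3) * 0.009^0.5

7.7751 m^3/s


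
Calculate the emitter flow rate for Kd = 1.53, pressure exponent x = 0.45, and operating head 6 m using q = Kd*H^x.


q = Kd * H^x = 1.53 * 6^0.45 = 1.53 * 2.239588

3.4266 L/h


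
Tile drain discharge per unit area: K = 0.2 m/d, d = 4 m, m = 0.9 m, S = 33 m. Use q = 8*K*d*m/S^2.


q = 8*K*d*m/S^2
q = 8*0.2*4*0.9/33^2
q = 5.7600 / 1089

0.0053 m/d


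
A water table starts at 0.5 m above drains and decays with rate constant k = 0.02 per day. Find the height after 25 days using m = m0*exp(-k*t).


m = m0 * exp(-k*t)
m = 0.5 * exp(-0.02 * 25)
m = 0.5 * exp(-0.5000)

0.3033 m


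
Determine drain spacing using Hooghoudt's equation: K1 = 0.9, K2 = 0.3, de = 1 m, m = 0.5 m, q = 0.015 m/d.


S^2 = 8*K2*de*m/q + 4*K1*m^2/q
S^2 = 8*0.3*1*0.5/0.015 + 4*0.9*0.5^2/0.015
S = sqrt(140.0000)

11.8322 m


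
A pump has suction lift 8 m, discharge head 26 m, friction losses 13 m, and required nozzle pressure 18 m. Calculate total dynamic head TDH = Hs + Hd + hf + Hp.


TDH = Hs + Hd + hf + Hp = 8 + 26 + 13 + 18 = 65

65 m


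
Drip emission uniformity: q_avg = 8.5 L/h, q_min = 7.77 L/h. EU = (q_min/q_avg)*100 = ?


EU = (q_min/q_avg)*100 = (7.77/8.5)*100 = 91.4118%

91.4118 %


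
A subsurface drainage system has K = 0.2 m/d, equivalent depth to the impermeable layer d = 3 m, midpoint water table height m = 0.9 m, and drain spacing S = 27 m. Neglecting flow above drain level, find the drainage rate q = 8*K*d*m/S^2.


q = 8*K*d*m/S^2
q = 8*0.2*3*0.9/27^2
q = 4.3200 / 729

0.0059 m/d


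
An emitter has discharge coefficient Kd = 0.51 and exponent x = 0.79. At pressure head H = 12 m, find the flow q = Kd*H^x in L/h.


q = Kd * H^x = 0.51 * 12^0.79 = 0.51 * 7.121200

3.6318 L/h


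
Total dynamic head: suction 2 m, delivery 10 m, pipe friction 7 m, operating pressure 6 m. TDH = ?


TDH = Hs + Hd + hf + Hp = 2 + 10 + 7 + 6 = 25

25 m


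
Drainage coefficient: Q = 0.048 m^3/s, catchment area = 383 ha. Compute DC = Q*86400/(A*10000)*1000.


DC = Q * 86400 / (A * 10000) * 1000
DC = 0.048 * 86400 / (383 * 10000) * 1000
DC = 4147200.0000 / 3830000

1.0828 mm/day


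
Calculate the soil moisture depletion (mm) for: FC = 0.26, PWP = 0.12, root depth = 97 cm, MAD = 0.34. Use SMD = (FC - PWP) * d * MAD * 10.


SMD = (FC - PWP) * d * MAD * 10
SMD = (0.26 - 0.12) * 97 * 0.34 * 10
SMD = 0.1400 * 97 * 0.34 * 10

46.1720 mm


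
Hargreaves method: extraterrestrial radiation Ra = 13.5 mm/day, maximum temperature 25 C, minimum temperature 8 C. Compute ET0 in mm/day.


Tmean = (Tmax + Tmin)/2 = (25 + 8)/2 = 16.5
ET0 = 0.0023 * 13.5 * (16.5 + 17.8) * sqrt(25 - 8)
ET0 = 0.0023 * 13.5 * 34.3 * 4.123106

4.3912 mm/day


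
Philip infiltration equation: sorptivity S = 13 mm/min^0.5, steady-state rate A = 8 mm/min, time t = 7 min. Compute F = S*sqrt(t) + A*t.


F = S*sqrt(t) + A*t
F = 13*sqrt(7) + 8*7
F = 13*2.645751 + 56

90.3948 mm


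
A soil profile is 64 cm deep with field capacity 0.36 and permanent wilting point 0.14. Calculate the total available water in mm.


AWC = (FC - PWP) * d * 10
AWC = (0.36 - 0.14) * 64 * 10
AWC = 0.2200 * 64 * 10

140.8000 mm


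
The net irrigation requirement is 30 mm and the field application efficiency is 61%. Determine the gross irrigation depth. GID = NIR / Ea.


Ea = 61% = 0.61
GID = NIR / Ea = 30 / 0.61 = 49.1803 mm

49.1803 mm


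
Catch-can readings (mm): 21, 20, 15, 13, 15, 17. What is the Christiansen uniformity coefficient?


mean = 16.833333 mm
MAD = 2.500000 mm
CU = (1 - 2.500000/16.833333)*100

85.1485 %


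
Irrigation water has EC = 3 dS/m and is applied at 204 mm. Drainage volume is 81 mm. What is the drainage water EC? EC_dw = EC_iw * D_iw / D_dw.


EC_dw = EC_iw * D_iw / D_dw
EC_dw = 3 * 204 / 81
EC_dw = 612 / 81

7.5556 dS/m


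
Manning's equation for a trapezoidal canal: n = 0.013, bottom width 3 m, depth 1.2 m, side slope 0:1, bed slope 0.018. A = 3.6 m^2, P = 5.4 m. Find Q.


R = A/P = 3.6/5.4 = 0.666667
Q = (1/0.013) * 3.6 * 0.666667^(2/3) * 0.018^0.5

28.3532 m^3/s


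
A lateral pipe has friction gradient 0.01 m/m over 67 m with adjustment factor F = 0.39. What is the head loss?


hf = J * L * F = 0.01 * 67 * 0.39 = 0.2613 m

0.2613 m


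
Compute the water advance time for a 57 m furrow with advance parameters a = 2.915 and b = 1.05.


t = (L/a)^(1/b)
t = (57/2.915)^(1/1.05)
t = 19.554031^(1/1.05)

16.9726 min


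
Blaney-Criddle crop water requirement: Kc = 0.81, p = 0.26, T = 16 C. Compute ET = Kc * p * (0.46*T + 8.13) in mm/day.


ET = Kc * p * (0.46*T + 8.13)
ET = 0.81 * 0.26 * (0.46*16 + 8.13)
ET = 0.81 * 0.26 * 15.4900

3.2622 mm/day


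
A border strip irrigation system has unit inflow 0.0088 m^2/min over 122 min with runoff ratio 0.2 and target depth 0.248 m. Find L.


L = q*t/((1+r)*Z)
L = 0.0088*122/((1+0.2)*0.248)
L = 1.0736/0.2976

3.6075 m


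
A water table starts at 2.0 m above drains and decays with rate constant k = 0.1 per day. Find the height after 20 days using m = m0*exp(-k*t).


m = m0 * exp(-k*t)
m = 2.0 * exp(-0.1 * 20)
m = 2.0 * exp(-2.0000)

0.2707 m


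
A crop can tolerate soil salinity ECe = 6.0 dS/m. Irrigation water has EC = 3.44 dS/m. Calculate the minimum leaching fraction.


LR = ECiw / (5*ECe - ECiw)
LR = 3.44 / (5*6.0 - 3.44)
LR = 3.44 / 26.5600

0.1295


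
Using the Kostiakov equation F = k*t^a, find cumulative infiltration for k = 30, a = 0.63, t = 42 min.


F = k * t^a = 30 * 42^0.63
F = 30 * 10.535304

316.0591 mm


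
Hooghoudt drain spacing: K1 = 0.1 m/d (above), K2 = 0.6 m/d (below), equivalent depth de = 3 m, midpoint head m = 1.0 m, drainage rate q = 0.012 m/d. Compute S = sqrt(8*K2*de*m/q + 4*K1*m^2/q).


S^2 = 8*K2*de*m/q + 4*K1*m^2/q
S^2 = 8*0.6*3*1.0/0.012 + 4*0.1*1.0^2/0.012
S = sqrt(1233.3333)

35.1188 m


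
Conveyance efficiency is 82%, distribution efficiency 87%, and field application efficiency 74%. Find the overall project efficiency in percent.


Ec = 0.82, Eb = 0.87, Ea = 0.74
E = 0.82 * 0.87 * 0.74 * 100 = 52.7916%

52.7916 %


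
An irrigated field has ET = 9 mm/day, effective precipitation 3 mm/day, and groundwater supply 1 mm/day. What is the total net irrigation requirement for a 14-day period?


Daily deficit = ET - Pe - GW = 9 - 3 - 1 = 5 mm/day
NIR = 5 * 14 = 70 mm

70.0000 mm


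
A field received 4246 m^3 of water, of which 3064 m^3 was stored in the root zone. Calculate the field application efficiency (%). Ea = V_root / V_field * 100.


Ea = V_root / V_field * 100 = 3064 / 4246 * 100 = 72.1620%

72.1620 %


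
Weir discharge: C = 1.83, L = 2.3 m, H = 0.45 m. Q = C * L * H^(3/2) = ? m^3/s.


Q = C * L * H^(3/2) = 1.83 * 2.3 * 0.45^1.5 = 1.83 * 2.3 * 0.301869

1.2706 m^3/s


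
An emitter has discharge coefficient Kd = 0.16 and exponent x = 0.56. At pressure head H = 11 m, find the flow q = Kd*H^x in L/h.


q = Kd * H^x = 0.16 * 11^0.56 = 0.16 * 3.829834

0.6128 L/h


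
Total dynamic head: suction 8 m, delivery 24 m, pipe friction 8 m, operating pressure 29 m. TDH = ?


TDH = Hs + Hd + hf + Hp = 8 + 24 + 8 + 29 = 69

69 m


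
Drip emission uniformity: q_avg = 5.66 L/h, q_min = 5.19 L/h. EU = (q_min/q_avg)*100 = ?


EU = (q_min/q_avg)*100 = (5.19/5.66)*100 = 91.6961%

91.6961 %


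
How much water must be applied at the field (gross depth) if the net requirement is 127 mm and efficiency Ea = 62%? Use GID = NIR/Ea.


Ea = 62% = 0.62
GID = NIR / Ea = 127 / 0.62 = 204.8387 mm

204.8387 mm


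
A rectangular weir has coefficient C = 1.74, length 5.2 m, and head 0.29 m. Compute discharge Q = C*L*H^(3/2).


Q = C * L * H^(3/2) = 1.74 * 5.2 * 0.29^1.5 = 1.74 * 5.2 * 0.156170

1.4130 m^3/s


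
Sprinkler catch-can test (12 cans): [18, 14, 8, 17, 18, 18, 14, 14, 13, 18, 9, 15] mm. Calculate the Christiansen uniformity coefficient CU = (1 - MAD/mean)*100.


mean = 14.666667 mm
MAD = 2.666667 mm
CU = (1 - 2.666667/14.666667)*100

81.8182 %


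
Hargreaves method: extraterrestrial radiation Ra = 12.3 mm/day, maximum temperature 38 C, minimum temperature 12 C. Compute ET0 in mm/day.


Tmean = (Tmax + Tmin)/2 = (38 + 12)/2 = 25.0
ET0 = 0.0023 * 12.3 * (25.0 + 17.8) * sqrt(38 - 12)
ET0 = 0.0023 * 12.3 * 42.8 * 5.099020

6.1740 mm/day


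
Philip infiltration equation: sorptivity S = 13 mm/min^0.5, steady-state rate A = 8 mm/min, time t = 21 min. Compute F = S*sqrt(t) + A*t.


F = S*sqrt(t) + A*t
F = 13*sqrt(21) + 8*21
F = 13*4.582576 + 168

227.5735 mm


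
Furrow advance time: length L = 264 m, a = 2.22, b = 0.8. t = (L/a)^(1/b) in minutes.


t = (L/a)^(1/b)
t = (264/2.22)^(1/0.8)
t = 118.918919^(1/0.8)

392.7025 min


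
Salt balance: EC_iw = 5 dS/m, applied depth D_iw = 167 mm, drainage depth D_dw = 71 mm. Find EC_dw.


EC_dw = EC_iw * D_iw / D_dw
EC_dw = 5 * 167 / 71
EC_dw = 835 / 71

11.7606 dS/m


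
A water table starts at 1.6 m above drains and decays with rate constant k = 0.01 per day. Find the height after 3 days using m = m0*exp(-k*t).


m = m0 * exp(-k*t)
m = 1.6 * exp(-0.01 * 3)
m = 1.6 * exp(-0.0300)

1.5527 m


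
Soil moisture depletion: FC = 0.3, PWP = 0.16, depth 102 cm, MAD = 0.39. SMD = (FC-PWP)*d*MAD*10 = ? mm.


SMD = (FC - PWP) * d * MAD * 10
SMD = (0.3 - 0.16) * 102 * 0.39 * 10
SMD = 0.1400 * 102 * 0.39 * 10

55.6920 mm


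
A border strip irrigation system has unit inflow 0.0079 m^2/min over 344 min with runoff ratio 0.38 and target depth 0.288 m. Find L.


L = q*t/((1+r)*Z)
L = 0.0079*344/((1+0.38)*0.288)
L = 2.7176/0.39744

6.8378 m


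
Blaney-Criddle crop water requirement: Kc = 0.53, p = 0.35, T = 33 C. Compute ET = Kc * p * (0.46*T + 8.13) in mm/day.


ET = Kc * p * (0.46*T + 8.13)
ET = 0.53 * 0.35 * (0.46*33 + 8.13)
ET = 0.53 * 0.35 * 23.3100

4.3240 mm/day


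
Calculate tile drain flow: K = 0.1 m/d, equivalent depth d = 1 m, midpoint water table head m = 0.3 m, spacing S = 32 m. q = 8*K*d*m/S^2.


q = 8*K*d*m/S^2
q = 8*0.1*1*0.3/32^2
q = 0.2400 / 1024

2.3437e-04 m/d


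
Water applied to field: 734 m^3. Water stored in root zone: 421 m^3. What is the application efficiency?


Ea = V_root / V_field * 100 = 421 / 734 * 100 = 57.3569%

57.3569 %


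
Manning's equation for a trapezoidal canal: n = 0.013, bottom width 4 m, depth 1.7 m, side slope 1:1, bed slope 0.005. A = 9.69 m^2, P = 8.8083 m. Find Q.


R = A/P = 9.69/8.8083 = 1.100099
Q = (1/0.013) * 9.69 * 1.100099^(2/3) * 0.005^0.5

56.1677 m^3/s


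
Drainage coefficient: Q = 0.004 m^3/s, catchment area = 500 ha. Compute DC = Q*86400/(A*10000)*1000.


DC = Q * 86400 / (A * 10000) * 1000
DC = 0.004 * 86400 / (500 * 10000) * 1000
DC = 345600.0000 / 5000000

0.0691 mm/day


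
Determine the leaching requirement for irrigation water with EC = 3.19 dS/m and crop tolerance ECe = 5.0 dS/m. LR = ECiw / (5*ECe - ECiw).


LR = ECiw / (5*ECe - ECiw)
LR = 3.19 / (5*5.0 - 3.19)
LR = 3.19 / 21.8100

0.1463


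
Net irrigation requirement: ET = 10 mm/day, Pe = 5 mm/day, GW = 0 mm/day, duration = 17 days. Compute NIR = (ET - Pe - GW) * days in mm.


Daily deficit = ET - Pe - GW = 10 - 5 - 0 = 5 mm/day
NIR = 5 * 17 = 85 mm

85.0000 mm


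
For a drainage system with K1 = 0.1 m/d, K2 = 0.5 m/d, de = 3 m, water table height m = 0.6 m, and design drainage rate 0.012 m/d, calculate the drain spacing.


S^2 = 8*K2*de*m/q + 4*K1*m^2/q
S^2 = 8*0.5*3*0.6/0.012 + 4*0.1*0.6^2/0.012
S = sqrt(612.0000)

24.7386 m


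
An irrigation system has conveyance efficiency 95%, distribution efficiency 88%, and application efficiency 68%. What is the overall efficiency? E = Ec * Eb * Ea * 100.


Ec = 0.95, Eb = 0.88, Ea = 0.68
E = 0.95 * 0.88 * 0.68 * 100 = 56.8480%

56.8480 %


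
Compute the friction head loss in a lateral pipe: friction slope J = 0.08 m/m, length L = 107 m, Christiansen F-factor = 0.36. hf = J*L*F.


hf = J * L * F = 0.08 * 107 * 0.36 = 3.0816 m

3.0816 m


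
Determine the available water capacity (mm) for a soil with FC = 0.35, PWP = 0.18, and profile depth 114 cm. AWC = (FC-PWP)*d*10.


AWC = (FC - PWP) * d * 10
AWC = (0.35 - 0.18) * 114 * 10
AWC = 0.1700 * 114 * 10

193.8000 mm


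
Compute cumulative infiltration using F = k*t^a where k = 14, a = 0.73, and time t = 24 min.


F = k * t^a = 14 * 24^0.73
F = 14 * 10.175464

142.4565 mm


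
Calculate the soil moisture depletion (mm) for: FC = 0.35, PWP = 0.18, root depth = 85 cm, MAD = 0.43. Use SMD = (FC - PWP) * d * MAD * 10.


SMD = (FC - PWP) * d * MAD * 10
SMD = (0.35 - 0.18) * 85 * 0.43 * 10
SMD = 0.1700 * 85 * 0.43 * 10

62.1350 mm


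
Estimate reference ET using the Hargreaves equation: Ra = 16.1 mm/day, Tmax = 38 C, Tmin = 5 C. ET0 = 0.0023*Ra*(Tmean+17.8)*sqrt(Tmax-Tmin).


Tmean = (Tmax + Tmin)/2 = (38 + 5)/2 = 21.5
ET0 = 0.0023 * 16.1 * (21.5 + 17.8) * sqrt(38 - 5)
ET0 = 0.0023 * 16.1 * 39.3 * 5.744563

8.3599 mm/day


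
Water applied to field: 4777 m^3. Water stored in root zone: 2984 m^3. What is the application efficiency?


Ea = V_root / V_field * 100 = 2984 / 4777 * 100 = 62.4660%

62.4660 %


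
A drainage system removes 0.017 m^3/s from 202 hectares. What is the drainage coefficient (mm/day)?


DC = Q * 86400 / (A * 10000) * 1000
DC = 0.017 * 86400 / (202 * 10000) * 1000
DC = 1468800.0000 / 2020000

0.7271 mm/day


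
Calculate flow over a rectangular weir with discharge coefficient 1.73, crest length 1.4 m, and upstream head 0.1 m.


Q = C * L * H^(3/2) = 1.73 * 1.4 * 0.1^1.5 = 1.73 * 1.4 * 0.031623

0.0766 m^3/s


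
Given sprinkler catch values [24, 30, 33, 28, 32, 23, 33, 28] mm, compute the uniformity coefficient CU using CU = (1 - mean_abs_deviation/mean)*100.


mean = 28.875000 mm
MAD = 3.125000 mm
CU = (1 - 3.125000/28.875000)*100

89.1775 %


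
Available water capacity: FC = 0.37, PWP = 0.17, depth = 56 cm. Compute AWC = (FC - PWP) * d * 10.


AWC = (FC - PWP) * d * 10
AWC = (0.37 - 0.17) * 56 * 10
AWC = 0.2000 * 56 * 10

112.0000 mm


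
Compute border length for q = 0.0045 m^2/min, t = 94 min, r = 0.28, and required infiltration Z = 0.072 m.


L = q*t/((1+r)*Z)
L = 0.0045*94/((1+0.28)*0.072)
L = 0.423/0.09216

4.5898 m


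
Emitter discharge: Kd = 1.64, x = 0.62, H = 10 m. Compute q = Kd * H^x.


q = Kd * H^x = 1.64 * 10^0.62 = 1.64 * 4.168694

6.8367 L/h


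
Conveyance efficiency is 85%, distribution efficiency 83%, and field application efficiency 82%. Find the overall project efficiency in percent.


Ec = 0.85, Eb = 0.83, Ea = 0.82
E = 0.85 * 0.83 * 0.82 * 100 = 57.8510%

57.8510 %


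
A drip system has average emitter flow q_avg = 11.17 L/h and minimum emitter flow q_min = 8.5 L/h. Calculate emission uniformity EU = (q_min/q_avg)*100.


EU = (q_min/q_avg)*100 = (8.5/11.17)*100 = 76.0967%

76.0967 %


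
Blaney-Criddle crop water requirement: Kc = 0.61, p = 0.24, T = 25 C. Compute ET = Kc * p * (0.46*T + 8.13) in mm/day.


ET = Kc * p * (0.46*T + 8.13)
ET = 0.61 * 0.24 * (0.46*25 + 8.13)
ET = 0.61 * 0.24 * 19.6300

2.8738 mm/day


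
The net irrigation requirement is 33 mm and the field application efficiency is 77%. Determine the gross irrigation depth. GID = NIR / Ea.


Ea = 77% = 0.77
GID = NIR / Ea = 33 / 0.77 = 42.8571 mm

42.8571 mm


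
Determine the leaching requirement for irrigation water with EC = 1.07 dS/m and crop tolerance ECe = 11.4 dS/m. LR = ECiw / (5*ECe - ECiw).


LR = ECiw / (5*ECe - ECiw)
LR = 1.07 / (5*11.4 - 1.07)
LR = 1.07 / 55.9300

0.0191


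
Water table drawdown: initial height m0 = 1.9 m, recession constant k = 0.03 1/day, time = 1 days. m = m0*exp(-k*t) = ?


m = m0 * exp(-k*t)
m = 1.9 * exp(-0.03 * 1)
m = 1.9 * exp(-0.0300)

1.8438 m


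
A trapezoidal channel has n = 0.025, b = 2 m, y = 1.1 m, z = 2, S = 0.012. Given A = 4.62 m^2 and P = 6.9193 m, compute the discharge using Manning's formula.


R = A/P = 4.62/6.9193 = 0.667698
Q = (1/0.025) * 4.62 * 0.667698^(2/3) * 0.012^0.5

15.4649 m^3/s


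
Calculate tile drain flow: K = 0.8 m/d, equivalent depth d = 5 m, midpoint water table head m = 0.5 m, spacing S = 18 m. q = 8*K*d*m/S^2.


q = 8*K*d*m/S^2
q = 8*0.8*5*0.5/18^2
q = 16.0000 / 324

0.0494 m/d


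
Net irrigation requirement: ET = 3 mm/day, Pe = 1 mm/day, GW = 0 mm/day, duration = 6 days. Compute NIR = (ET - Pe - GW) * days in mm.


Daily deficit = ET - Pe - GW = 3 - 1 - 0 = 2 mm/day
NIR = 2 * 6 = 12 mm

12.0000 mm


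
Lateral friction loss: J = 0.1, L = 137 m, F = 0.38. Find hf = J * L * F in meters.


hf = J * L * F = 0.1 * 137 * 0.38 = 5.2060 m

5.2060 m


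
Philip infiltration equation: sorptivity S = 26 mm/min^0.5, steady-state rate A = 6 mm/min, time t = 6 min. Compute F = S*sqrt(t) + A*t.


F = S*sqrt(t) + A*t
F = 26*sqrt(6) + 6*6
F = 26*2.449490 + 36

99.6867 mm


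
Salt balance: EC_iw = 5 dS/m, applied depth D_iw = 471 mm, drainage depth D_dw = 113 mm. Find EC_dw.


EC_dw = EC_iw * D_iw / D_dw
EC_dw = 5 * 471 / 113
EC_dw = 2355 / 113

20.8407 dS/m


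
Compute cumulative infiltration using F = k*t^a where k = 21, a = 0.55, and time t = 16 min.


F = k * t^a = 21 * 16^0.55
F = 21 * 4.594793

96.4907 mm


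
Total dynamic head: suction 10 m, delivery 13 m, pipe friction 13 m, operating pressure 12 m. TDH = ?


TDH = Hs + Hd + hf + Hp = 10 + 13 + 13 + 12 = 48

48 m


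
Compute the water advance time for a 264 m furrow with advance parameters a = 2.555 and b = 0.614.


t = (L/a)^(1/b)
t = (264/2.555)^(1/0.614)
t = 103.326810^(1/0.614)

1907.5557 min


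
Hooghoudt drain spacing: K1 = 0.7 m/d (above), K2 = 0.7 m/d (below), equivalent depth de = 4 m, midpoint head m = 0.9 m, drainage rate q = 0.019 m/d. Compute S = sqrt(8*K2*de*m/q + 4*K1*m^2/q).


S^2 = 8*K2*de*m/q + 4*K1*m^2/q
S^2 = 8*0.7*4*0.9/0.019 + 4*0.7*0.9^2/0.019
S = sqrt(1180.4211)

34.3573 m


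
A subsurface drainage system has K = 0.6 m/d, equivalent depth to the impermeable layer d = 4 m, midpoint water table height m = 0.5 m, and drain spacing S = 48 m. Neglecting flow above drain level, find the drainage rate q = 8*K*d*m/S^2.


q = 8*K*d*m/S^2
q = 8*0.6*4*0.5/48^2
q = 9.6000 / 2304

0.0042 m/d


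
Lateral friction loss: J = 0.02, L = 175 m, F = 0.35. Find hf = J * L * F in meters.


hf = J * L * F = 0.02 * 175 * 0.35 = 1.2250 m

1.2250 m


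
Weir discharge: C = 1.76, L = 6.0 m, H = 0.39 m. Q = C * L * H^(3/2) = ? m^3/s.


Q = C * L * H^(3/2) = 1.76 * 6.0 * 0.39^1.5 = 1.76 * 6.0 * 0.243555

2.5719 m^3/s


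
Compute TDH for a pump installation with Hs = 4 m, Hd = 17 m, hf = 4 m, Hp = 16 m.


TDH = Hs + Hd + hf + Hp = 4 + 17 + 4 + 16 = 41

41 m


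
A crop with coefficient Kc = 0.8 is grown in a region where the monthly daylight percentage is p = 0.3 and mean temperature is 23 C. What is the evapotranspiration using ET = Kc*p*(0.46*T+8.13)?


ET = Kc * p * (0.46*T + 8.13)
ET = 0.8 * 0.3 * (0.46*23 + 8.13)
ET = 0.8 * 0.3 * 18.7100

4.4904 mm/day


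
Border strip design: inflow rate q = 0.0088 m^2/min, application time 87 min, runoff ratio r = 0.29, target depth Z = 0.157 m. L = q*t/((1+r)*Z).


L = q*t/((1+r)*Z)
L = 0.0088*87/((1+0.29)*0.157)
L = 0.7656/0.20253

3.7802 m


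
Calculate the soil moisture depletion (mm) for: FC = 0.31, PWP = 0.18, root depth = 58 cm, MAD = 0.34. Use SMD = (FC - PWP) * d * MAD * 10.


SMD = (FC - PWP) * d * MAD * 10
SMD = (0.31 - 0.18) * 58 * 0.34 * 10
SMD = 0.1300 * 58 * 0.34 * 10

25.6360 mm


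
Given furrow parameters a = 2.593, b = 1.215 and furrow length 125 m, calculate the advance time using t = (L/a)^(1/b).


t = (L/a)^(1/b)
t = (125/2.593)^(1/1.215)
t = 48.206710^(1/1.215)

24.2814 min


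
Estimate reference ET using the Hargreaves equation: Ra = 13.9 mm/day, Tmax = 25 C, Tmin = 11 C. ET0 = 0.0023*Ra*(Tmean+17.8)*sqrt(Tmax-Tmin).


Tmean = (Tmax + Tmin)/2 = (25 + 11)/2 = 18.0
ET0 = 0.0023 * 13.9 * (18.0 + 17.8) * sqrt(25 - 11)
ET0 = 0.0023 * 13.9 * 35.8 * 3.741657

4.2824 mm/day


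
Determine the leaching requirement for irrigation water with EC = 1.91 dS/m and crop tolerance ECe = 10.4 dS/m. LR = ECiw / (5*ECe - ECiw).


LR = ECiw / (5*ECe - ECiw)
LR = 1.91 / (5*10.4 - 1.91)
LR = 1.91 / 50.0900

0.0381


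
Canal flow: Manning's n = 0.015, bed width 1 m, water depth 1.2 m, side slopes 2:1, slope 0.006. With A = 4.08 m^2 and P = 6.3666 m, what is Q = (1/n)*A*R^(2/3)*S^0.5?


R = A/P = 4.08/6.3666 = 0.640844
Q = (1/0.015) * 4.08 * 0.640844^(2/3) * 0.006^0.5

15.6608 m^3/s


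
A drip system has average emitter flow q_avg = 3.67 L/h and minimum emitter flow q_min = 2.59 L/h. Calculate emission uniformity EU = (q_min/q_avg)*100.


EU = (q_min/q_avg)*100 = (2.59/3.67)*100 = 70.5722%

70.5722 %


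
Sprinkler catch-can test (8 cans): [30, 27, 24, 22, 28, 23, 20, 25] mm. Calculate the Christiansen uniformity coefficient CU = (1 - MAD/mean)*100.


mean = 24.875000 mm
MAD = 2.625000 mm
CU = (1 - 2.625000/24.875000)*100

89.4472 %


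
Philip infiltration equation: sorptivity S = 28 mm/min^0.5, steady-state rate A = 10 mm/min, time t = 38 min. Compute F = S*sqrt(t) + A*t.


F = S*sqrt(t) + A*t
F = 28*sqrt(38) + 10*38
F = 28*6.164414 + 380

552.6036 mm


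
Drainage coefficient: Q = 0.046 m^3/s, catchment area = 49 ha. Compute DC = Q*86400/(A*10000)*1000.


DC = Q * 86400 / (A * 10000) * 1000
DC = 0.046 * 86400 / (49 * 10000) * 1000
DC = 3974400.0000 / 490000

8.1110 mm/day


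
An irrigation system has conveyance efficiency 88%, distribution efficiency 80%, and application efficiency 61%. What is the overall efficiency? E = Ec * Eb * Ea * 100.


Ec = 0.88, Eb = 0.8, Ea = 0.61
E = 0.88 * 0.8 * 0.61 * 100 = 42.9440%

42.9440 %


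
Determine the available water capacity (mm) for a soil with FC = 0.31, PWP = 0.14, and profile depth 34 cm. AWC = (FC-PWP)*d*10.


AWC = (FC - PWP) * d * 10
AWC = (0.31 - 0.14) * 34 * 10
AWC = 0.1700 * 34 * 10

57.8000 mm


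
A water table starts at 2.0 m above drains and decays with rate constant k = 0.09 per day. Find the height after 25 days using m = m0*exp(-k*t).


m = m0 * exp(-k*t)
m = 2.0 * exp(-0.09 * 25)
m = 2.0 * exp(-2.2500)

0.2108 m


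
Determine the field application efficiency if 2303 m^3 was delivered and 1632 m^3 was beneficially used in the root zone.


Ea = V_root / V_field * 100 = 1632 / 2303 * 100 = 70.8641%

70.8641 %


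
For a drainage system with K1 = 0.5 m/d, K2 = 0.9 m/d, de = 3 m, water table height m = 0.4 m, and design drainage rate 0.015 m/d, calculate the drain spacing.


S^2 = 8*K2*de*m/q + 4*K1*m^2/q
S^2 = 8*0.9*3*0.4/0.015 + 4*0.5*0.4^2/0.015
S = sqrt(597.3333)

24.4404 m


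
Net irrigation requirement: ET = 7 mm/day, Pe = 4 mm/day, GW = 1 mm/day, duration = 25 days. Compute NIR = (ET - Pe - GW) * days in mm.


Daily deficit = ET - Pe - GW = 7 - 4 - 1 = 2 mm/day
NIR = 2 * 25 = 50 mm

50.0000 mm


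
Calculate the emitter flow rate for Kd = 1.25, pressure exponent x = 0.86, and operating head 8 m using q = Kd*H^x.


q = Kd * H^x = 1.25 * 8^0.86 = 1.25 * 5.979397

7.4742 L/h


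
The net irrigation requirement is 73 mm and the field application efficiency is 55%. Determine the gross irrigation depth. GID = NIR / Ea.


Ea = 55% = 0.55
GID = NIR / Ea = 73 / 0.55 = 132.7273 mm

132.7273 mm


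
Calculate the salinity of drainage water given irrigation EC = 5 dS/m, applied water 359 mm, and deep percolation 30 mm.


EC_dw = EC_iw * D_iw / D_dw
EC_dw = 5 * 359 / 30
EC_dw = 1795 / 30

59.8333 dS/m


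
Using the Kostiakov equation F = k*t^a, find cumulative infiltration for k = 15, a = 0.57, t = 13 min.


F = k * t^a = 15 * 13^0.57
F = 15 * 4.314671

64.7201 mm


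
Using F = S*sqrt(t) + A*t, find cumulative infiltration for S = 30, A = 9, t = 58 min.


F = S*sqrt(t) + A*t
F = 30*sqrt(58) + 9*58
F = 30*7.615773 + 522

750.4732 mm


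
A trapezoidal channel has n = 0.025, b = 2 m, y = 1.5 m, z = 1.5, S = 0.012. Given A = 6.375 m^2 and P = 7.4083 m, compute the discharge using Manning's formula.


R = A/P = 6.375/7.4083 = 0.860521
Q = (1/0.025) * 6.375 * 0.860521^(2/3) * 0.012^0.5

25.2719 m^3/s


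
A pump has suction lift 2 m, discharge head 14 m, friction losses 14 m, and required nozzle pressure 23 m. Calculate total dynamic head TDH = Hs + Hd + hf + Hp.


TDH = Hs + Hd + hf + Hp = 2 + 14 + 14 + 23 = 53

53 m


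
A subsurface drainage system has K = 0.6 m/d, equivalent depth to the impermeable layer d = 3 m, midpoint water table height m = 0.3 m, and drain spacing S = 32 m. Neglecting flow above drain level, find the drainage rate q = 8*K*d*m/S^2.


q = 8*K*d*m/S^2
q = 8*0.6*3*0.3/32^2
q = 4.3200 / 1024

0.0042 m/d


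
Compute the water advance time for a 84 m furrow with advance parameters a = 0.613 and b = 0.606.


t = (L/a)^(1/b)
t = (84/0.613)^(1/0.606)
t = 137.030995^(1/0.606)

3358.1775 min


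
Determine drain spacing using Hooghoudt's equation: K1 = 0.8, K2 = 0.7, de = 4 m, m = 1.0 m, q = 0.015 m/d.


S^2 = 8*K2*de*m/q + 4*K1*m^2/q
S^2 = 8*0.7*4*1.0/0.015 + 4*0.8*1.0^2/0.015
S = sqrt(1706.6667)

41.3118 m


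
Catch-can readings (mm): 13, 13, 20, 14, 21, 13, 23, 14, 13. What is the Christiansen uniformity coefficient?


mean = 16.000000 mm
MAD = 3.555556 mm
CU = (1 - 3.555556/16.000000)*100

77.7778 %


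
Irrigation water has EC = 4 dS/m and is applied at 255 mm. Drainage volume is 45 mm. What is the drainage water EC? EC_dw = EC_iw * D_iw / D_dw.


EC_dw = EC_iw * D_iw / D_dw
EC_dw = 4 * 255 / 45
EC_dw = 1020 / 45

22.6667 dS/m


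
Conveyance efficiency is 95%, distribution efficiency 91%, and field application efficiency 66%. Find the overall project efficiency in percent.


Ec = 0.95, Eb = 0.91, Ea = 0.66
E = 0.95 * 0.91 * 0.66 * 100 = 57.0570%

57.0570 %


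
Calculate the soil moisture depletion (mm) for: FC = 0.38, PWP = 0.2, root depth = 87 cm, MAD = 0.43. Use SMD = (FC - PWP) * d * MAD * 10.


SMD = (FC - PWP) * d * MAD * 10
SMD = (0.38 - 0.2) * 87 * 0.43 * 10
SMD = 0.1800 * 87 * 0.43 * 10

67.3380 mm


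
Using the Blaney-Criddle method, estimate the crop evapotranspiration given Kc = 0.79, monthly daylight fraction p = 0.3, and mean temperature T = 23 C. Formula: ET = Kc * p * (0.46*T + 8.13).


ET = Kc * p * (0.46*T + 8.13)
ET = 0.79 * 0.3 * (0.46*23 + 8.13)
ET = 0.79 * 0.3 * 18.7100

4.4343 mm/day


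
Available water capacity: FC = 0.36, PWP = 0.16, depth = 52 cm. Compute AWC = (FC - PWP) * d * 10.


AWC = (FC - PWP) * d * 10
AWC = (0.36 - 0.16) * 52 * 10
AWC = 0.2000 * 52 * 10

104.0000 mm


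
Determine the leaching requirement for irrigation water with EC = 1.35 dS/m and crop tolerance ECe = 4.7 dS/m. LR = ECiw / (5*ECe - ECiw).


LR = ECiw / (5*ECe - ECiw)
LR = 1.35 / (5*4.7 - 1.35)
LR = 1.35 / 22.1500

0.0609


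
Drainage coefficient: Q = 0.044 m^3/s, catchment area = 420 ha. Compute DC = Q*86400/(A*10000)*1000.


DC = Q * 86400 / (A * 10000) * 1000
DC = 0.044 * 86400 / (420 * 10000) * 1000
DC = 3801600.0000 / 4200000

0.9051 mm/day


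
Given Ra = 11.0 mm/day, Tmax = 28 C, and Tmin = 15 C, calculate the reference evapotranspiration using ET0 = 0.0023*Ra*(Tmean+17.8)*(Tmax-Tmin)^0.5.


Tmean = (Tmax + Tmin)/2 = (28 + 15)/2 = 21.5
ET0 = 0.0023 * 11.0 * (21.5 + 17.8) * sqrt(28 - 15)
ET0 = 0.0023 * 11.0 * 39.3 * 3.605551

3.5850 mm/day


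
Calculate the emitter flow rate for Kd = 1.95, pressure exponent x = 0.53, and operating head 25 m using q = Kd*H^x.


q = Kd * H^x = 1.95 * 25^0.53 = 1.95 * 5.506913

10.7385 L/h


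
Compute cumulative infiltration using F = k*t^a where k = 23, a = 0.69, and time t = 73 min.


F = k * t^a = 23 * 73^0.69
F = 23 * 19.306021

444.0385 mm


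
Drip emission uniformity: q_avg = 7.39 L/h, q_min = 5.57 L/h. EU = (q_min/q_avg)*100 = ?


EU = (q_min/q_avg)*100 = (5.57/7.39)*100 = 75.3721%

75.3721 %


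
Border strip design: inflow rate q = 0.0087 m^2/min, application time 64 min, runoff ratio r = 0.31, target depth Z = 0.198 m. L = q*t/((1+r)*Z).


L = q*t/((1+r)*Z)
L = 0.0087*64/((1+0.31)*0.198)
L = 0.5568/0.25938

2.1467 m


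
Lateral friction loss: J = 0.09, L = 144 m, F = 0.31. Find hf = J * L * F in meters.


hf = J * L * F = 0.09 * 144 * 0.31 = 4.0176 m

4.0176 m


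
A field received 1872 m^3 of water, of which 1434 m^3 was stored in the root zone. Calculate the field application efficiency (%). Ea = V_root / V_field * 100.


Ea = V_root / V_field * 100 = 1434 / 1872 * 100 = 76.6026%

76.6026 %


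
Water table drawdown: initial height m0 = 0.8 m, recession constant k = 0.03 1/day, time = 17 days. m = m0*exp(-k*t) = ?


m = m0 * exp(-k*t)
m = 0.8 * exp(-0.03 * 17)
m = 0.8 * exp(-0.5100)

0.4804 m


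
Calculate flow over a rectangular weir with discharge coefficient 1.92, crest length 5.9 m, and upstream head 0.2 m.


Q = C * L * H^(3/2) = 1.92 * 5.9 * 0.2^1.5 = 1.92 * 5.9 * 0.089443

1.0132 m^3/s
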